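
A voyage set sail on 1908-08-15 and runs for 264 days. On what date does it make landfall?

May 6, 1909

Adding 264 days from August 15, 1908.
August has 31 days, so 31 − 15 = 16 days remain after August 15, 1908; 264 − 16 = 248 left.
September 1908 has 30 days: 248 − 30 = 218 left.
October 1908 has 31 days: 218 − 31 = 187 left.
November 1908 has 30 days: 187 − 30 = 157 left.
December 1908 has 31 days: 157 − 31 = 126 left.
January 1909 has 31 days: 126 − 31 = 95 left.
February 1909 has 28 days (1909 is not a leap year): 95 − 28 = 67 left.
March 1909 has 31 days: 67 − 31 = 36 left.
April 1909 has 30 days: 36 − 30 = 6 left.
6 days into May 1909 → May 6, 1909.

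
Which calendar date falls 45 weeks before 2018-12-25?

Counting back 45 weeks = 315 days from December 25, 2018.
Going back 25 days from December 25, 2018 reaches the end of the previous month; 315 − 25 = 290 left.
November 2018 has 30 days: 290 − 30 = 260 left.
October 2018 has 31 days: 260 − 31 = 229 left.
September 2018 has 30 days: 229 − 30 = 199 left.
August 2018 has 31 days: 199 − 31 = 168 left.
July 2018 has 31 days: 168 − 31 = 137 left.
June 2018 has 30 days: 137 − 30 = 107 left.
May 2018 has 31 days: 107 − 31 = 76 left.
April 2018 has 30 days: 76 − 30 = 46 left.
March 2018 has 31 days: 46 − 31 = 15 left.
February 2018 has 28 days; 28 − 15 = 13 → February 13, 2018.

February 13, 2018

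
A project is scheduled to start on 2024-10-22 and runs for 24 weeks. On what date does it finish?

Adding 24 weeks = 168 days from October 22, 2024.
October has 31 days, so 31 − 22 = 9 days remain after October 22, 2024; 168 − 9 = 159 left.
November 2024 has 30 days: 159 − 30 = 129 left.
December 2024 has 31 days: 129 − 31 = 98 left.
January 2025 has 31 days: 98 − 31 = 67 left.
February 2025 has 28 days (2025 is not a leap year): 67 − 28 = 39 left.
March 2025 has 31 days: 39 − 31 = 8 left.
8 days into April 2025 → April 8, 2025.

April 8, 2025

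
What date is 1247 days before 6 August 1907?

March 7, 1904

Subtracting 1247 days from August 6, 1907.
Going back 6 days from August 6, 1907 reaches the end of the previous month; 1247 − 6 = 1241 left.
July 1907 has 31 days: 1241 − 31 = 1210 left.
June 1907 has 30 days: 1210 − 30 = 1180 left.
May 1907 has 31 days: 1180 − 31 = 1149 left.
April 1907 has 30 days: 1149 − 30 = 1119 left.
March 1907 has 31 days: 1119 − 31 = 1088 left.
February 1907 has 28 days (1907 is not a leap year): 1088 − 28 = 1060 left.
January 1907 has 31 days: 1060 − 31 = 1029 left.
December 1906 has 31 days: 1029 − 31 = 998 left.
November 1906 has 30 days: 998 − 30 = 968 left.
October 1906 has 31 days: 968 − 31 = 937 left.
September 1906 has 30 days: 937 − 30 = 907 left.
August 1906 has 31 days: 907 − 31 = 876 left.
July 1906 has 31 days: 876 − 31 = 845 left.
June 1906 has 30 days: 845 − 30 = 815 left.
May 1906 has 31 days: 815 − 31 = 784 left.
April 1906 has 30 days: 784 − 30 = 754 left.
March 1906 has 31 days: 754 − 31 = 723 left.
February 1906 has 28 days (1906 is not a leap year): 723 − 28 = 695 left.
January 1906 has 31 days: 695 − 31 = 664 left.
December 1905 has 31 days: 664 − 31 = 633 left.
November 1905 has 30 days: 633 − 30 = 603 left.
October 1905 has 31 days: 603 − 31 = 572 left.
September 1905 has 30 days: 572 − 30 = 542 left.
August 1905 has 31 days: 542 − 31 = 511 left.
July 1905 has 31 days: 511 − 31 = 480 left.
June 1905 has 30 days: 480 − 30 = 450 left.
May 1905 has 31 days: 450 − 31 = 419 left.
April 1905 has 30 days: 419 − 30 = 389 left.
March 1905 has 31 days: 389 − 31 = 358 left.
February 1905 has 28 days (1905 is not a leap year): 358 − 28 = 330 left.
January 1905 has 31 days: 330 − 31 = 299 left.
December 1904 has 31 days: 299 − 31 = 268 left.
November 1904 has 30 days: 268 − 30 = 238 left.
October 1904 has 31 days: 238 − 31 = 207 left.
September 1904 has 30 days: 207 − 30 = 177 left.
August 1904 has 31 days: 177 − 31 = 146 left.
July 1904 has 31 days: 146 − 31 = 115 left.
June 1904 has 30 days: 115 − 30 = 85 left.
May 1904 has 31 days: 85 − 31 = 54 left.
April 1904 has 30 days: 54 − 30 = 24 left.
March 1904 has 31 days; 31 − 24 = 7 → March 7, 1904.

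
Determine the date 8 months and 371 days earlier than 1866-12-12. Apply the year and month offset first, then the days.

April 6, 1865

Going back 8 months and 371 days from December 12, 1866: first the month/year part, then the days.
month 12 − 8 = 4 → April 1866.
Day 12 is valid in April, giving April 12, 1866.
Now subtract 371 days from April 12, 1866.
Going back 12 days from April 12, 1866 reaches the end of the previous month; 371 − 12 = 359 left.
March 1866 has 31 days: 359 − 31 = 328 left.
February 1866 has 28 days (1866 is not a leap year): 328 − 28 = 300 left.
January 1866 has 31 days: 300 − 31 = 269 left.
December 1865 has 31 days: 269 − 31 = 238 left.
November 1865 has 30 days: 238 − 30 = 208 left.
October 1865 has 31 days: 208 − 31 = 177 left.
September 1865 has 30 days: 177 − 30 = 147 left.
August 1865 has 31 days: 147 − 31 = 116 left.
July 1865 has 31 days: 116 − 31 = 85 left.
June 1865 has 30 days: 85 − 30 = 55 left.
May 1865 has 31 days: 55 − 31 = 24 left.
April 1865 has 30 days; 30 − 24 = 6 → April 6, 1865.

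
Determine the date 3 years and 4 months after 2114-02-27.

Advancing 3 years and 4 months from February 27, 2114.
+3 years → 2117; month 2 + 4 = 6 → June 2117.
Day 27 is valid in June, giving June 27, 2117.

June 27, 2117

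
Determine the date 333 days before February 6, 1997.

Counting back 333 days from February 6, 1997.
Going back 6 days from February 6, 1997 reaches the end of the previous month; 333 − 6 = 327 left.
January 1997 has 31 days: 327 − 31 = 296 left.
December 1996 has 31 days: 296 − 31 = 265 left.
November 1996 has 30 days: 265 − 30 = 235 left.
October 1996 has 31 days: 235 − 31 = 204 left.
September 1996 has 30 days: 204 − 30 = 174 left.
August 1996 has 31 days: 174 − 31 = 143 left.
July 1996 has 31 days: 143 − 31 = 112 left.
June 1996 has 30 days: 112 − 30 = 82 left.
May 1996 has 31 days: 82 − 31 = 51 left.
April 1996 has 30 days: 51 − 30 = 21 left.
March 1996 has 31 days; 31 − 21 = 10 → March 10, 1996.

March 10, 1996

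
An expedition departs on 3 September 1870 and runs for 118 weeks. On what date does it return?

December 7, 1872

Adding 118 weeks = 826 days from September 3, 1870.
September has 30 days, so 30 − 3 = 27 days remain after September 3, 1870; 826 − 27 = 799 left.
October 1870 has 31 days: 799 − 31 = 768 left.
November 1870 has 30 days: 768 − 30 = 738 left.
December 1870 has 31 days: 738 − 31 = 707 left.
January 1871 has 31 days: 707 − 31 = 676 left.
February 1871 has 28 days (1871 is not a leap year): 676 − 28 = 648 left.
March 1871 has 31 days: 648 − 31 = 617 left.
April 1871 has 30 days: 617 − 30 = 587 left.
May 1871 has 31 days: 587 − 31 = 556 left.
June 1871 has 30 days: 556 − 30 = 526 left.
July 1871 has 31 days: 526 − 31 = 495 left.
August 1871 has 31 days: 495 − 31 = 464 left.
September 1871 has 30 days: 464 − 30 = 434 left.
October 1871 has 31 days: 434 − 31 = 403 left.
November 1871 has 30 days: 403 − 30 = 373 left.
December 1871 has 31 days: 373 − 31 = 342 left.
January 1872 has 31 days: 342 − 31 = 311 left.
February 1872 has 29 days (1872 is a leap year): 311 − 29 = 282 left.
March 1872 has 31 days: 282 − 31 = 251 left.
April 1872 has 30 days: 251 − 30 = 221 left.
May 1872 has 31 days: 221 − 31 = 190 left.
June 1872 has 30 days: 190 − 30 = 160 left.
July 1872 has 31 days: 160 − 31 = 129 left.
August 1872 has 31 days: 129 − 31 = 98 left.
September 1872 has 30 days: 98 − 30 = 68 left.
October 1872 has 31 days: 68 − 31 = 37 left.
November 1872 has 30 days: 37 − 30 = 7 left.
7 days into December 1872 → December 7, 1872.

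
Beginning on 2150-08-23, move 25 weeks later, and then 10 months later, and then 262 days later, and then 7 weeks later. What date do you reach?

October 20, 2152

Advancing 25 weeks (= 175 days) from August 23, 2150:
August has 31 days, so 31 − 23 = 8 days remain after August 23, 2150; 175 − 8 = 167 left.
September 2150 has 30 days: 167 − 30 = 137 left.
October 2150 has 31 days: 137 − 31 = 106 left.
November 2150 has 30 days: 106 − 30 = 76 left.
December 2150 has 31 days: 76 − 31 = 45 left.
January 2151 has 31 days: 45 − 31 = 14 left.
14 days into February 2151 → February 14, 2151.
Counting forward 10 months from February 14, 2151:
month 2 + 10 = 12 → December 2151.
Day 14 is valid in December, giving December 14, 2151.
Counting forward 262 days from December 14, 2151:
December has 31 days, so 31 − 14 = 17 days remain after December 14, 2151; 262 − 17 = 245 left.
January 2152 has 31 days: 245 − 31 = 214 left.
February 2152 has 29 days (2152 is a leap year): 214 − 29 = 185 left.
March 2152 has 31 days: 185 − 31 = 154 left.
April 2152 has 30 days: 154 − 30 = 124 left.
May 2152 has 31 days: 124 − 31 = 93 left.
June 2152 has 30 days: 93 − 30 = 63 left.
July 2152 has 31 days: 63 − 31 = 32 left.
August 2152 has 31 days: 32 − 31 = 1 left.
1 day into September 2152 → September 1, 2152.
Adding 7 weeks (= 49 days) from September 1, 2152:
September has 30 days, so 30 − 1 = 29 days remain after September 1, 2152; 49 − 29 = 20 left.
20 days into October 2152 → October 20, 2152.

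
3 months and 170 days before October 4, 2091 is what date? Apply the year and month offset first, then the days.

Counting back 3 months and 170 days from October 4, 2091: first the month/year part, then the days.
month 10 − 3 = 7 → July 2091.
Day 4 is valid in July, giving July 4, 2091.
Now subtract 170 days from July 4, 2091.
Going back 4 days from July 4, 2091 reaches the end of the previous month; 170 − 4 = 166 left.
June 2091 has 30 days: 166 − 30 = 136 left.
May 2091 has 31 days: 136 − 31 = 105 left.
April 2091 has 30 days: 105 − 30 = 75 left.
March 2091 has 31 days: 75 − 31 = 44 left.
February 2091 has 28 days (2091 is not a leap year): 44 − 28 = 16 left.
January 2091 has 31 days; 31 − 16 = 15 → January 15, 2091.

January 15, 2091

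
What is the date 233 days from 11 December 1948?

Counting forward 233 days from December 11, 1948.
December has 31 days, so 31 − 11 = 20 days remain after December 11, 1948; 233 − 20 = 213 left.
January 1949 has 31 days: 213 − 31 = 182 left.
February 1949 has 28 days (1949 is not a leap year): 182 − 28 = 154 left.
March 1949 has 31 days: 154 − 31 = 123 left.
April 1949 has 30 days: 123 − 30 = 93 left.
May 1949 has 31 days: 93 − 31 = 62 left.
June 1949 has 30 days: 62 − 30 = 32 left.
July 1949 has 31 days: 32 − 31 = 1 left.
1 day into August 1949 → August 1, 1949.

August 1, 1949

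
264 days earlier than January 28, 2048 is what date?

Going back 264 days from January 28, 2048.
Going back 28 days from January 28, 2048 reaches the end of the previous month; 264 − 28 = 236 left.
December 2047 has 31 days: 236 − 31 = 205 left.
November 2047 has 30 days: 205 − 30 = 175 left.
October 2047 has 31 days: 175 − 31 = 144 left.
September 2047 has 30 days: 144 − 30 = 114 left.
August 2047 has 31 days: 114 − 31 = 83 left.
July 2047 has 31 days: 83 − 31 = 52 left.
June 2047 has 30 days: 52 − 30 = 22 left.
May 2047 has 31 days; 31 − 22 = 9 → May 9, 2047.

May 9, 2047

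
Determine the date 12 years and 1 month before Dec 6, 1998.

November 6, 1986

Counting back 12 years and 1 month from December 6, 1998.
-12 years → 1986; month 12 − 1 = 11 → November 1986.
Day 6 is valid in November, giving November 6, 1986.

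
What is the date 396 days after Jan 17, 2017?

Adding 396 days from January 17, 2017.
January has 31 days, so 31 − 17 = 14 days remain after January 17, 2017; 396 − 14 = 382 left.
February 2017 has 28 days (2017 is not a leap year): 382 − 28 = 354 left.
March 2017 has 31 days: 354 − 31 = 323 left.
April 2017 has 30 days: 323 − 30 = 293 left.
May 2017 has 31 days: 293 − 31 = 262 left.
June 2017 has 30 days: 262 − 30 = 232 left.
July 2017 has 31 days: 232 − 31 = 201 left.
August 2017 has 31 days: 201 − 31 = 170 left.
September 2017 has 30 days: 170 − 30 = 140 left.
October 2017 has 31 days: 140 − 31 = 109 left.
November 2017 has 30 days: 109 − 30 = 79 left.
December 2017 has 31 days: 79 − 31 = 48 left.
January 2018 has 31 days: 48 − 31 = 17 left.
17 days into February 2018 → February 17, 2018.

February 17, 2018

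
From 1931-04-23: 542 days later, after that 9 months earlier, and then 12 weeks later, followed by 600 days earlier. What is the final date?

August 18, 1930

Advancing 542 days from April 23, 1931:
April has 30 days, so 30 − 23 = 7 days remain after April 23, 1931; 542 − 7 = 535 left.
May 1931 has 31 days: 535 − 31 = 504 left.
June 1931 has 30 days: 504 − 30 = 474 left.
July 1931 has 31 days: 474 − 31 = 443 left.
August 1931 has 31 days: 443 − 31 = 412 left.
September 1931 has 30 days: 412 − 30 = 382 left.
October 1931 has 31 days: 382 − 31 = 351 left.
November 1931 has 30 days: 351 − 30 = 321 left.
December 1931 has 31 days: 321 − 31 = 290 left.
January 1932 has 31 days: 290 − 31 = 259 left.
February 1932 has 29 days (1932 is a leap year): 259 − 29 = 230 left.
March 1932 has 31 days: 230 − 31 = 199 left.
April 1932 has 30 days: 199 − 30 = 169 left.
May 1932 has 31 days: 169 − 31 = 138 left.
June 1932 has 30 days: 138 − 30 = 108 left.
July 1932 has 31 days: 108 − 31 = 77 left.
August 1932 has 31 days: 77 − 31 = 46 left.
September 1932 has 30 days: 46 − 30 = 16 left.
16 days into October 1932 → October 16, 1932.
Counting back 9 months from October 16, 1932:
month 10 − 9 = 1 → January 1932.
Day 16 is valid in January, giving January 16, 1932.
Counting forward 12 weeks (= 84 days) from January 16, 1932:
January has 31 days, so 31 − 16 = 15 days remain after January 16, 1932; 84 − 15 = 69 left.
February 1932 has 29 days (1932 is a leap year): 69 − 29 = 40 left.
March 1932 has 31 days: 40 − 31 = 9 left.
9 days into April 1932 → April 9, 1932.
Going back 600 days from April 9, 1932:
Going back 9 days from April 9, 1932 reaches the end of the previous month; 600 − 9 = 591 left.
March 1932 has 31 days: 591 − 31 = 560 left.
February 1932 has 29 days (1932 is a leap year): 560 − 29 = 531 left.
January 1932 has 31 days: 531 − 31 = 500 left.
December 1931 has 31 days: 500 − 31 = 469 left.
November 1931 has 30 days: 469 − 30 = 439 left.
October 1931 has 31 days: 439 − 31 = 408 left.
September 1931 has 30 days: 408 − 30 = 378 left.
August 1931 has 31 days: 378 − 31 = 347 left.
July 1931 has 31 days: 347 − 31 = 316 left.
June 1931 has 30 days: 316 − 30 = 286 left.
May 1931 has 31 days: 286 − 31 = 255 left.
April 1931 has 30 days: 255 − 30 = 225 left.
March 1931 has 31 days: 225 − 31 = 194 left.
February 1931 has 28 days (1931 is not a leap year): 194 − 28 = 166 left.
January 1931 has 31 days: 166 − 31 = 135 left.
December 1930 has 31 days: 135 − 31 = 104 left.
November 1930 has 30 days: 104 − 30 = 74 left.
October 1930 has 31 days: 74 − 31 = 43 left.
September 1930 has 30 days: 43 − 30 = 13 left.
August 1930 has 31 days; 31 − 13 = 18 → August 18, 1930.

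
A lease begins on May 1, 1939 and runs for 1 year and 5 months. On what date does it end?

Advancing 1 year and 5 months from May 1, 1939.
+1 year → 1940; month 5 + 5 = 10 → October 1940.
Day 1 is valid in October, giving October 1, 1940.

October 1, 1940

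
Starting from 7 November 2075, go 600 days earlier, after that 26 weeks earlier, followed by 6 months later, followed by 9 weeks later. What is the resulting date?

Subtracting 600 days from November 7, 2075:
Going back 7 days from November 7, 2075 reaches the end of the previous month; 600 − 7 = 593 left.
October 2075 has 31 days: 593 − 31 = 562 left.
September 2075 has 30 days: 562 − 30 = 532 left.
August 2075 has 31 days: 532 − 31 = 501 left.
July 2075 has 31 days: 501 − 31 = 470 left.
June 2075 has 30 days: 470 − 30 = 440 left.
May 2075 has 31 days: 440 − 31 = 409 left.
April 2075 has 30 days: 409 − 30 = 379 left.
March 2075 has 31 days: 379 − 31 = 348 left.
February 2075 has 28 days (2075 is not a leap year): 348 − 28 = 320 left.
January 2075 has 31 days: 320 − 31 = 289 left.
December 2074 has 31 days: 289 − 31 = 258 left.
November 2074 has 30 days: 258 − 30 = 228 left.
October 2074 has 31 days: 228 − 31 = 197 left.
September 2074 has 30 days: 197 − 30 = 167 left.
August 2074 has 31 days: 167 − 31 = 136 left.
July 2074 has 31 days: 136 − 31 = 105 left.
June 2074 has 30 days: 105 − 30 = 75 left.
May 2074 has 31 days: 75 − 31 = 44 left.
April 2074 has 30 days: 44 − 30 = 14 left.
March 2074 has 31 days; 31 − 14 = 17 → March 17, 2074.
Going back 26 weeks (= 182 days) from March 17, 2074:
Going back 17 days from March 17, 2074 reaches the end of the previous month; 182 − 17 = 165 left.
February 2074 has 28 days (2074 is not a leap year): 165 − 28 = 137 left.
January 2074 has 31 days: 137 − 31 = 106 left.
December 2073 has 31 days: 106 − 31 = 75 left.
November 2073 has 30 days: 75 − 30 = 45 left.
October 2073 has 31 days: 45 − 31 = 14 left.
September 2073 has 30 days; 30 − 14 = 16 → September 16, 2073.
Counting forward 6 months from September 16, 2073:
month 9 + 6 = 15, which is month 3 of year 2074 → March 2074.
Day 16 is valid in March, giving March 16, 2074.
Counting forward 9 weeks (= 63 days) from March 16, 2074:
March has 31 days, so 31 − 16 = 15 days remain after March 16, 2074; 63 − 15 = 48 left.
April 2074 has 30 days: 48 − 30 = 18 left.
18 days into May 2074 → May 18, 2074.

May 18, 2074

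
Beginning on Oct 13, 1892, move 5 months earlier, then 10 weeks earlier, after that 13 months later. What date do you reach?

Counting back 5 months from October 13, 1892:
month 10 − 5 = 5 → May 1892.
Day 13 is valid in May, giving May 13, 1892.
Subtracting 10 weeks (= 70 days) from May 13, 1892:
Going back 13 days from May 13, 1892 reaches the end of the previous month; 70 − 13 = 57 left.
April 1892 has 30 days: 57 − 30 = 27 left.
March 1892 has 31 days; 31 − 27 = 4 → March 4, 1892.
Adding 13 months from March 4, 1892:
month 3 + 13 = 16, which is month 4 of year 1893 → April 1893.
Day 4 is valid in April, giving April 4, 1893.

April 4, 1893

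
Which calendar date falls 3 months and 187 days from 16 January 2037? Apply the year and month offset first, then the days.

Counting forward 3 months and 187 days from January 16, 2037: first the month/year part, then the days.
month 1 + 3 = 4 → April 2037.
Day 16 is valid in April, giving April 16, 2037.
Now add 187 days from April 16, 2037.
April has 30 days, so 30 − 16 = 14 days remain after April 16, 2037; 187 − 14 = 173 left.
May 2037 has 31 days: 173 − 31 = 142 left.
June 2037 has 30 days: 142 − 30 = 112 left.
July 2037 has 31 days: 112 − 31 = 81 left.
August 2037 has 31 days: 81 − 31 = 50 left.
September 2037 has 30 days: 50 − 30 = 20 left.
20 days into October 2037 → October 20, 2037.

October 20, 2037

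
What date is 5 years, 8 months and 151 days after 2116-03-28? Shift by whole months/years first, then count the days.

Advancing 5 years, 8 months and 151 days from March 28, 2116: first the month/year part, then the days.
+5 years → 2121; month 3 + 8 = 11 → November 2121.
Day 28 is valid in November, giving November 28, 2121.
Now add 151 days from November 28, 2121.
November has 30 days, so 30 − 28 = 2 days remain after November 28, 2121; 151 − 2 = 149 left.
December 2121 has 31 days: 149 − 31 = 118 left.
January 2122 has 31 days: 118 − 31 = 87 left.
February 2122 has 28 days (2122 is not a leap year): 87 − 28 = 59 left.
March 2122 has 31 days: 59 − 31 = 28 left.
28 days into April 2122 → April 28, 2122.

April 28, 2122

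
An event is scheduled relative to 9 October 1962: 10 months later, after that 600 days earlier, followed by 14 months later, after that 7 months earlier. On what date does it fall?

Adding 10 months from October 9, 1962:
month 10 + 10 = 20, which is month 8 of year 1963 → August 1963.
Day 9 is valid in August, giving August 9, 1963.
Going back 600 days from August 9, 1963:
Going back 9 days from August 9, 1963 reaches the end of the previous month; 600 − 9 = 591 left.
July 1963 has 31 days: 591 − 31 = 560 left.
June 1963 has 30 days: 560 − 30 = 530 left.
May 1963 has 31 days: 530 − 31 = 499 left.
April 1963 has 30 days: 499 − 30 = 469 left.
March 1963 has 31 days: 469 − 31 = 438 left.
February 1963 has 28 days (1963 is not a leap year): 438 − 28 = 410 left.
January 1963 has 31 days: 410 − 31 = 379 left.
December 1962 has 31 days: 379 − 31 = 348 left.
November 1962 has 30 days: 348 − 30 = 318 left.
October 1962 has 31 days: 318 − 31 = 287 left.
September 1962 has 30 days: 287 − 30 = 257 left.
August 1962 has 31 days: 257 − 31 = 226 left.
July 1962 has 31 days: 226 − 31 = 195 left.
June 1962 has 30 days: 195 − 30 = 165 left.
May 1962 has 31 days: 165 − 31 = 134 left.
April 1962 has 30 days: 134 − 30 = 104 left.
March 1962 has 31 days: 104 − 31 = 73 left.
February 1962 has 28 days (1962 is not a leap year): 73 − 28 = 45 left.
January 1962 has 31 days: 45 − 31 = 14 left.
December 1961 has 31 days; 31 − 14 = 17 → December 17, 1961.
Advancing 14 months from December 17, 1961:
month 12 + 14 = 26, which is month 2 of year 1963 → February 1963.
Day 17 is valid in February, giving February 17, 1963.
Going back 7 months from February 17, 1963:
month 2 − 7 = -5, which is month 7 of year 1962 → July 1962.
Day 17 is valid in July, giving July 17, 1962.

July 17, 1962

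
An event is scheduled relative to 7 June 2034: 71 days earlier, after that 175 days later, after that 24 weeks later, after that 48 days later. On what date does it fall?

Going back 71 days from June 7, 2034:
Going back 7 days from June 7, 2034 reaches the end of the previous month; 71 − 7 = 64 left.
May 2034 has 31 days: 64 − 31 = 33 left.
April 2034 has 30 days: 33 − 30 = 3 left.
March 2034 has 31 days; 31 − 3 = 28 → March 28, 2034.
Advancing 175 days from March 28, 2034:
March has 31 days, so 31 − 28 = 3 days remain after March 28, 2034; 175 − 3 = 172 left.
April 2034 has 30 days: 172 − 30 = 142 left.
May 2034 has 31 days: 142 − 31 = 111 left.
June 2034 has 30 days: 111 − 30 = 81 left.
July 2034 has 31 days: 81 − 31 = 50 left.
August 2034 has 31 days: 50 − 31 = 19 left.
19 days into September 2034 → September 19, 2034.
Advancing 24 weeks (= 168 days) from September 19, 2034:
September has 30 days, so 30 − 19 = 11 days remain after September 19, 2034; 168 − 11 = 157 left.
October 2034 has 31 days: 157 − 31 = 126 left.
November 2034 has 30 days: 126 − 30 = 96 left.
December 2034 has 31 days: 96 − 31 = 65 left.
January 2035 has 31 days: 65 − 31 = 34 left.
February 2035 has 28 days (2035 is not a leap year): 34 − 28 = 6 left.
6 days into March 2035 → March 6, 2035.
Adding 48 days from March 6, 2035:
March has 31 days, so 31 − 6 = 25 days remain after March 6, 2035; 48 − 25 = 23 left.
23 days into April 2035 → April 23, 2035.

April 23, 2035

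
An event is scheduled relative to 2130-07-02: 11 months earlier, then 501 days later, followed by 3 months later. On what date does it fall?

March 16, 2131

Counting back 11 months from July 2, 2130:
month 7 − 11 = -4, which is month 8 of year 2129 → August 2129.
Day 2 is valid in August, giving August 2, 2129.
Advancing 501 days from August 2, 2129:
August has 31 days, so 31 − 2 = 29 days remain after August 2, 2129; 501 − 29 = 472 left.
September 2129 has 30 days: 472 − 30 = 442 left.
October 2129 has 31 days: 442 − 31 = 411 left.
November 2129 has 30 days: 411 − 30 = 381 left.
December 2129 has 31 days: 381 − 31 = 350 left.
January 2130 has 31 days: 350 − 31 = 319 left.
February 2130 has 28 days (2130 is not a leap year): 319 − 28 = 291 left.
March 2130 has 31 days: 291 − 31 = 260 left.
April 2130 has 30 days: 260 − 30 = 230 left.
May 2130 has 31 days: 230 − 31 = 199 left.
June 2130 has 30 days: 199 − 30 = 169 left.
July 2130 has 31 days: 169 − 31 = 138 left.
August 2130 has 31 days: 138 − 31 = 107 left.
September 2130 has 30 days: 107 − 30 = 77 left.
October 2130 has 31 days: 77 − 31 = 46 left.
November 2130 has 30 days: 46 − 30 = 16 left.
16 days into December 2130 → December 16, 2130.
Advancing 3 months from December 16, 2130:
month 12 + 3 = 15, which is month 3 of year 2131 → March 2131.
Day 16 is valid in March, giving March 16, 2131.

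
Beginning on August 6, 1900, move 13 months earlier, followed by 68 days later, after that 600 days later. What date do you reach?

Subtracting 13 months from August 6, 1900:
month 8 − 13 = -5, which is month 7 of year 1899 → July 1899.
Day 6 is valid in July, giving July 6, 1899.
Counting forward 68 days from July 6, 1899:
July has 31 days, so 31 − 6 = 25 days remain after July 6, 1899; 68 − 25 = 43 left.
August 1899 has 31 days: 43 − 31 = 12 left.
12 days into September 1899 → September 12, 1899.
Counting forward 600 days from September 12, 1899:
September has 30 days, so 30 − 12 = 18 days remain after September 12, 1899; 600 − 18 = 582 left.
October 1899 has 31 days: 582 − 31 = 551 left.
November 1899 has 30 days: 551 − 30 = 521 left.
December 1899 has 31 days: 521 − 31 = 490 left.
January 1900 has 31 days: 490 − 31 = 459 left.
February 1900 has 28 days (1900 is not a leap year (divisible by 100 but not 400)): 459 − 28 = 431 left.
March 1900 has 31 days: 431 − 31 = 400 left.
April 1900 has 30 days: 400 − 30 = 370 left.
May 1900 has 31 days: 370 − 31 = 339 left.
June 1900 has 30 days: 339 − 30 = 309 left.
July 1900 has 31 days: 309 − 31 = 278 left.
August 1900 has 31 days: 278 − 31 = 247 left.
September 1900 has 30 days: 247 − 30 = 217 left.
October 1900 has 31 days: 217 − 31 = 186 left.
November 1900 has 30 days: 186 − 30 = 156 left.
December 1900 has 31 days: 156 − 31 = 125 left.
January 1901 has 31 days: 125 − 31 = 94 left.
February 1901 has 28 days (1901 is not a leap year): 94 − 28 = 66 left.
March 1901 has 31 days: 66 − 31 = 35 left.
April 1901 has 30 days: 35 − 30 = 5 left.
5 days into May 1901 → May 5, 1901.

May 5, 1901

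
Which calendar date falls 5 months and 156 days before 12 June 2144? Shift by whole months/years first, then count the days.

Subtracting 5 months and 156 days from June 12, 2144: first the month/year part, then the days.
month 6 − 5 = 1 → January 2144.
Day 12 is valid in January, giving January 12, 2144.
Now subtract 156 days from January 12, 2144.
Going back 12 days from January 12, 2144 reaches the end of the previous month; 156 − 12 = 144 left.
December 2143 has 31 days: 144 − 31 = 113 left.
November 2143 has 30 days: 113 − 30 = 83 left.
October 2143 has 31 days: 83 − 31 = 52 left.
September 2143 has 30 days: 52 − 30 = 22 left.
August 2143 has 31 days; 31 − 22 = 9 → August 9, 2143.

August 9, 2143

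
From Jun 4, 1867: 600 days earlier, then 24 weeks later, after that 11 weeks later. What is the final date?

Subtracting 600 days from June 4, 1867:
Going back 4 days from June 4, 1867 reaches the end of the previous month; 600 − 4 = 596 left.
May 1867 has 31 days: 596 − 31 = 565 left.
April 1867 has 30 days: 565 − 30 = 535 left.
March 1867 has 31 days: 535 − 31 = 504 left.
February 1867 has 28 days (1867 is not a leap year): 504 − 28 = 476 left.
January 1867 has 31 days: 476 − 31 = 445 left.
December 1866 has 31 days: 445 − 31 = 414 left.
November 1866 has 30 days: 414 − 30 = 384 left.
October 1866 has 31 days: 384 − 31 = 353 left.
September 1866 has 30 days: 353 − 30 = 323 left.
August 1866 has 31 days: 323 − 31 = 292 left.
July 1866 has 31 days: 292 − 31 = 261 left.
June 1866 has 30 days: 261 − 30 = 231 left.
May 1866 has 31 days: 231 − 31 = 200 left.
April 1866 has 30 days: 200 − 30 = 170 left.
March 1866 has 31 days: 170 − 31 = 139 left.
February 1866 has 28 days (1866 is not a leap year): 139 − 28 = 111 left.
January 1866 has 31 days: 111 − 31 = 80 left.
December 1865 has 31 days: 80 − 31 = 49 left.
November 1865 has 30 days: 49 − 30 = 19 left.
October 1865 has 31 days; 31 − 19 = 12 → October 12, 1865.
Counting forward 24 weeks (= 168 days) from October 12, 1865:
October has 31 days, so 31 − 12 = 19 days remain after October 12, 1865; 168 − 19 = 149 left.
November 1865 has 30 days: 149 − 30 = 119 left.
December 1865 has 31 days: 119 − 31 = 88 left.
January 1866 has 31 days: 88 − 31 = 57 left.
February 1866 has 28 days (1866 is not a leap year): 57 − 28 = 29 left.
29 days into March 1866 → March 29, 1866.
Counting forward 11 weeks (= 77 days) from March 29, 1866:
March has 31 days, so 31 − 29 = 2 days remain after March 29, 1866; 77 − 2 = 75 left.
April 1866 has 30 days: 75 − 30 = 45 left.
May 1866 has 31 days: 45 − 31 = 14 left.
14 days into June 1866 → June 14, 1866.

June 14, 1866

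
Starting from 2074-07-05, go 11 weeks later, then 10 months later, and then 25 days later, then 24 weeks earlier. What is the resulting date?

February 27, 2075

Adding 11 weeks (= 77 days) from July 5, 2074:
July has 31 days, so 31 − 5 = 26 days remain after July 5, 2074; 77 − 26 = 51 left.
August 2074 has 31 days: 51 − 31 = 20 left.
20 days into September 2074 → September 20, 2074.
Adding 10 months from September 20, 2074:
month 9 + 10 = 19, which is month 7 of year 2075 → July 2075.
Day 20 is valid in July, giving July 20, 2075.
Counting forward 25 days from July 20, 2075:
July has 31 days, so 31 − 20 = 11 days remain after July 20, 2075; 25 − 11 = 14 left.
14 days into August 2075 → August 14, 2075.
Subtracting 24 weeks (= 168 days) from August 14, 2075:
Going back 14 days from August 14, 2075 reaches the end of the previous month; 168 − 14 = 154 left.
July 2075 has 31 days: 154 − 31 = 123 left.
June 2075 has 30 days: 123 − 30 = 93 left.
May 2075 has 31 days: 93 − 31 = 62 left.
April 2075 has 30 days: 62 − 30 = 32 left.
March 2075 has 31 days: 32 − 31 = 1 left.
February 2075 has 28 days; 28 − 1 = 27 → February 27, 2075.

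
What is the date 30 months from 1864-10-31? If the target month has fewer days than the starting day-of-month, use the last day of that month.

Counting forward 30 months from October 31, 1864.
month 10 + 30 = 40, which is month 4 of year 1867 → April 1867.
April 1867 has only 30 days and the start was day 31, so the date clamps to April 30, 1867.

April 30, 1867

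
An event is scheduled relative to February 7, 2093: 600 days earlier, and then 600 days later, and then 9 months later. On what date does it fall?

November 7, 2093

Counting back 600 days from February 7, 2093:
Going back 7 days from February 7, 2093 reaches the end of the previous month; 600 − 7 = 593 left.
January 2093 has 31 days: 593 − 31 = 562 left.
December 2092 has 31 days: 562 − 31 = 531 left.
November 2092 has 30 days: 531 − 30 = 501 left.
October 2092 has 31 days: 501 − 31 = 470 left.
September 2092 has 30 days: 470 − 30 = 440 left.
August 2092 has 31 days: 440 − 31 = 409 left.
July 2092 has 31 days: 409 − 31 = 378 left.
June 2092 has 30 days: 378 − 30 = 348 left.
May 2092 has 31 days: 348 − 31 = 317 left.
April 2092 has 30 days: 317 − 30 = 287 left.
March 2092 has 31 days: 287 − 31 = 256 left.
February 2092 has 29 days (2092 is a leap year): 256 − 29 = 227 left.
January 2092 has 31 days: 227 − 31 = 196 left.
December 2091 has 31 days: 196 − 31 = 165 left.
November 2091 has 30 days: 165 − 30 = 135 left.
October 2091 has 31 days: 135 − 31 = 104 left.
September 2091 has 30 days: 104 − 30 = 74 left.
August 2091 has 31 days: 74 − 31 = 43 left.
July 2091 has 31 days: 43 − 31 = 12 left.
June 2091 has 30 days; 30 − 12 = 18 → June 18, 2091.
Adding 600 days from June 18, 2091:
June has 30 days, so 30 − 18 = 12 days remain after June 18, 2091; 600 − 12 = 588 left.
July 2091 has 31 days: 588 − 31 = 557 left.
August 2091 has 31 days: 557 − 31 = 526 left.
September 2091 has 30 days: 526 − 30 = 496 left.
October 2091 has 31 days: 496 − 31 = 465 left.
November 2091 has 30 days: 465 − 30 = 435 left.
December 2091 has 31 days: 435 − 31 = 404 left.
January 2092 has 31 days: 404 − 31 = 373 left.
February 2092 has 29 days (2092 is a leap year): 373 − 29 = 344 left.
March 2092 has 31 days: 344 − 31 = 313 left.
April 2092 has 30 days: 313 − 30 = 283 left.
May 2092 has 31 days: 283 − 31 = 252 left.
June 2092 has 30 days: 252 − 30 = 222 left.
July 2092 has 31 days: 222 − 31 = 191 left.
August 2092 has 31 days: 191 − 31 = 160 left.
September 2092 has 30 days: 160 − 30 = 130 left.
October 2092 has 31 days: 130 − 31 = 99 left.
November 2092 has 30 days: 99 − 30 = 69 left.
December 2092 has 31 days: 69 − 31 = 38 left.
January 2093 has 31 days: 38 − 31 = 7 left.
7 days into February 2093 → February 7, 2093.
Counting forward 9 months from February 7, 2093:
month 2 + 9 = 11 → November 2093.
Day 7 is valid in November, giving November 7, 2093.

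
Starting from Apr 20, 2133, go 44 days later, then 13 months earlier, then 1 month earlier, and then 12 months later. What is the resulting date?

April 3, 2133

Counting forward 44 days from April 20, 2133:
April has 30 days, so 30 − 20 = 10 days remain after April 20, 2133; 44 − 10 = 34 left.
May 2133 has 31 days: 34 − 31 = 3 left.
3 days into June 2133 → June 3, 2133.
Counting back 13 months from June 3, 2133:
month 6 − 13 = -7, which is month 5 of year 2132 → May 2132.
Day 3 is valid in May, giving May 3, 2132.
Subtracting 1 month from May 3, 2132:
month 5 − 1 = 4 → April 2132.
Day 3 is valid in April, giving April 3, 2132.
Advancing 12 months from April 3, 2132:
month 4 + 12 = 16, which is month 4 of year 2133 → April 2133.
Day 3 is valid in April, giving April 3, 2133.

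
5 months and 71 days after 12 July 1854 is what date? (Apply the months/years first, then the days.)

Adding 5 months and 71 days from July 12, 1854: first the month/year part, then the days.
month 7 + 5 = 12 → December 1854.
Day 12 is valid in December, giving December 12, 1854.
Now add 71 days from December 12, 1854.
December has 31 days, so 31 − 12 = 19 days remain after December 12, 1854; 71 − 19 = 52 left.
January 1855 has 31 days: 52 − 31 = 21 left.
21 days into February 1855 → February 21, 1855.

February 21, 1855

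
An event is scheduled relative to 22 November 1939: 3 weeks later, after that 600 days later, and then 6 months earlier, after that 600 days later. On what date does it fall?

Adding 3 weeks (= 21 days) from November 22, 1939:
November has 30 days, so 30 − 22 = 8 days remain after November 22, 1939; 21 − 8 = 13 left.
13 days into December 1939 → December 13, 1939.
Adding 600 days from December 13, 1939:
December has 31 days, so 31 − 13 = 18 days remain after December 13, 1939; 600 − 18 = 582 left.
January 1940 has 31 days: 582 − 31 = 551 left.
February 1940 has 29 days (1940 is a leap year): 551 − 29 = 522 left.
March 1940 has 31 days: 522 − 31 = 491 left.
April 1940 has 30 days: 491 − 30 = 461 left.
May 1940 has 31 days: 461 − 31 = 430 left.
June 1940 has 30 days: 430 − 30 = 400 left.
July 1940 has 31 days: 400 − 31 = 369 left.
August 1940 has 31 days: 369 − 31 = 338 left.
September 1940 has 30 days: 338 − 30 = 308 left.
October 1940 has 31 days: 308 − 31 = 277 left.
November 1940 has 30 days: 277 − 30 = 247 left.
December 1940 has 31 days: 247 − 31 = 216 left.
January 1941 has 31 days: 216 − 31 = 185 left.
February 1941 has 28 days (1941 is not a leap year): 185 − 28 = 157 left.
March 1941 has 31 days: 157 − 31 = 126 left.
April 1941 has 30 days: 126 − 30 = 96 left.
May 1941 has 31 days: 96 − 31 = 65 left.
June 1941 has 30 days: 65 − 30 = 35 left.
July 1941 has 31 days: 35 − 31 = 4 left.
4 days into August 1941 → August 4, 1941.
Subtracting 6 months from August 4, 1941:
month 8 − 6 = 2 → February 1941.
Day 4 is valid in February, giving February 4, 1941.
Advancing 600 days from February 4, 1941:
February has 28 days, so 28 − 4 = 24 days remain after February 4, 1941; 600 − 24 = 576 left.
March 1941 has 31 days: 576 − 31 = 545 left.
April 1941 has 30 days: 545 − 30 = 515 left.
May 1941 has 31 days: 515 − 31 = 484 left.
June 1941 has 30 days: 484 − 30 = 454 left.
July 1941 has 31 days: 454 − 31 = 423 left.
August 1941 has 31 days: 423 − 31 = 392 left.
September 1941 has 30 days: 392 − 30 = 362 left.
October 1941 has 31 days: 362 − 31 = 331 left.
November 1941 has 30 days: 331 − 30 = 301 left.
December 1941 has 31 days: 301 − 31 = 270 left.
January 1942 has 31 days: 270 − 31 = 239 left.
February 1942 has 28 days (1942 is not a leap year): 239 − 28 = 211 left.
March 1942 has 31 days: 211 − 31 = 180 left.
April 1942 has 30 days: 180 − 30 = 150 left.
May 1942 has 31 days: 150 − 31 = 119 left.
June 1942 has 30 days: 119 − 30 = 89 left.
July 1942 has 31 days: 89 − 31 = 58 left.
August 1942 has 31 days: 58 − 31 = 27 left.
27 days into September 1942 → September 27, 1942.

September 27, 1942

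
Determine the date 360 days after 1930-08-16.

Advancing 360 days from August 16, 1930.
August has 31 days, so 31 − 16 = 15 days remain after August 16, 1930; 360 − 15 = 345 left.
September 1930 has 30 days: 345 − 30 = 315 left.
October 1930 has 31 days: 315 − 31 = 284 left.
November 1930 has 30 days: 284 − 30 = 254 left.
December 1930 has 31 days: 254 − 31 = 223 left.
January 1931 has 31 days: 223 − 31 = 192 left.
February 1931 has 28 days (1931 is not a leap year): 192 − 28 = 164 left.
March 1931 has 31 days: 164 − 31 = 133 left.
April 1931 has 30 days: 133 − 30 = 103 left.
May 1931 has 31 days: 103 − 31 = 72 left.
June 1931 has 30 days: 72 − 30 = 42 left.
July 1931 has 31 days: 42 − 31 = 11 left.
11 days into August 1931 → August 11, 1931.

August 11, 1931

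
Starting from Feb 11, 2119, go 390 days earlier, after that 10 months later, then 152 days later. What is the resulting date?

Counting back 390 days from February 11, 2119:
Going back 11 days from February 11, 2119 reaches the end of the previous month; 390 − 11 = 379 left.
January 2119 has 31 days: 379 − 31 = 348 left.
December 2118 has 31 days: 348 − 31 = 317 left.
November 2118 has 30 days: 317 − 30 = 287 left.
October 2118 has 31 days: 287 − 31 = 256 left.
September 2118 has 30 days: 256 − 30 = 226 left.
August 2118 has 31 days: 226 − 31 = 195 left.
July 2118 has 31 days: 195 − 31 = 164 left.
June 2118 has 30 days: 164 − 30 = 134 left.
May 2118 has 31 days: 134 − 31 = 103 left.
April 2118 has 30 days: 103 − 30 = 73 left.
March 2118 has 31 days: 73 − 31 = 42 left.
February 2118 has 28 days (2118 is not a leap year): 42 − 28 = 14 left.
January 2118 has 31 days; 31 − 14 = 17 → January 17, 2118.
Adding 10 months from January 17, 2118:
month 1 + 10 = 11 → November 2118.
Day 17 is valid in November, giving November 17, 2118.
Counting forward 152 days from November 17, 2118:
November has 30 days, so 30 − 17 = 13 days remain after November 17, 2118; 152 − 13 = 139 left.
December 2118 has 31 days: 139 − 31 = 108 left.
January 2119 has 31 days: 108 − 31 = 77 left.
February 2119 has 28 days (2119 is not a leap year): 77 − 28 = 49 left.
March 2119 has 31 days: 49 − 31 = 18 left.
18 days into April 2119 → April 18, 2119.

April 18, 2119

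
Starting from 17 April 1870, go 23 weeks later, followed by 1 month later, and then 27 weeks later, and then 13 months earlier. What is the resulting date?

Advancing 23 weeks (= 161 days) from April 17, 1870:
April has 30 days, so 30 − 17 = 13 days remain after April 17, 1870; 161 − 13 = 148 left.
May 1870 has 31 days: 148 − 31 = 117 left.
June 1870 has 30 days: 117 − 30 = 87 left.
July 1870 has 31 days: 87 − 31 = 56 left.
August 1870 has 31 days: 56 − 31 = 25 left.
25 days into September 1870 → September 25, 1870.
Advancing 1 month from September 25, 1870:
month 9 + 1 = 10 → October 1870.
Day 25 is valid in October, giving October 25, 1870.
Advancing 27 weeks (= 189 days) from October 25, 1870:
October has 31 days, so 31 − 25 = 6 days remain after October 25, 1870; 189 − 6 = 183 left.
November 1870 has 30 days: 183 − 30 = 153 left.
December 1870 has 31 days: 153 − 31 = 122 left.
January 1871 has 31 days: 122 − 31 = 91 left.
February 1871 has 28 days (1871 is not a leap year): 91 − 28 = 63 left.
March 1871 has 31 days: 63 − 31 = 32 left.
April 1871 has 30 days: 32 − 30 = 2 left.
2 days into May 1871 → May 2, 1871.
Counting back 13 months from May 2, 1871:
month 5 − 13 = -8, which is month 4 of year 1870 → April 1870.
Day 2 is valid in April, giving April 2, 1870.

April 2, 1870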